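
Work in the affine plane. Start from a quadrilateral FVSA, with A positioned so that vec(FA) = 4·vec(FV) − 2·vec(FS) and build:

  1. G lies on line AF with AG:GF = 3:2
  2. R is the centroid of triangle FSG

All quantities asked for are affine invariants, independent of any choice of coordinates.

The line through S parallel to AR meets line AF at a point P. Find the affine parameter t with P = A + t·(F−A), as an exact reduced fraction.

t = -8/5

Assign F = (0, 0), V = (1, 0), S = (0, 1), A = (4, -2) — the answer is frame-independent, so this choice is without loss of generality.
1. G lies on line AF with AG:GF = 3:2 ⇒ G = (8/5, -4/5)
2. R is the centroid of triangle FSG ⇒ R = (8/15, 1/15)
through S parallel to AR: direction (-52/15, 31/15); meets AF at P = (52/5, -26/5)
P = A + t·(F−A) with t = -8/5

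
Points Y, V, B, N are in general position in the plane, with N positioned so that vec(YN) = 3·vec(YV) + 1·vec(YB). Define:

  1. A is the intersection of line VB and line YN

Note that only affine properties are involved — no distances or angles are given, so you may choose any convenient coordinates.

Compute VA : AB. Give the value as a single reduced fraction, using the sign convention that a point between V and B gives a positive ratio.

VA:AB = 1/3

Work in coordinates with Y = (0, 0), V = (1, 0), B = (0, 1), N = (3, 1).
1. A is the intersection of line VB and line YN ⇒ A = (3/4, 1/4)
A = V + t·(B−V) with t = 1/4, so VA:AB = t:(1−t) = 1/4:3/4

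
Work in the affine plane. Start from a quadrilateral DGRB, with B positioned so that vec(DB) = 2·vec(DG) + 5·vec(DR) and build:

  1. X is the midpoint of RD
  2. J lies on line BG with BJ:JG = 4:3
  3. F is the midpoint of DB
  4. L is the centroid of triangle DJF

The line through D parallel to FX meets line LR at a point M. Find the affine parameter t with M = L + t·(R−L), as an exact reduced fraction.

t = 1/15

Set D = (0, 0), G = (1, 0), R = (0, 1), B = (2, 5); any affine frame gives the same invariant.
1. X is the midpoint of RD ⇒ X = (0, 1/2)
2. J lies on line BG with BJ:JG = 4:3 ⇒ J = (10/7, 15/7)
3. F is the midpoint of DB ⇒ F = (1, 5/2)
4. L is the centroid of triangle DJF ⇒ L = (17/21, 65/42)
through D parallel to FX: direction (-1, -2); meets LR at M = (34/45, 68/45)
M = L + t·(R−L) with t = 1/15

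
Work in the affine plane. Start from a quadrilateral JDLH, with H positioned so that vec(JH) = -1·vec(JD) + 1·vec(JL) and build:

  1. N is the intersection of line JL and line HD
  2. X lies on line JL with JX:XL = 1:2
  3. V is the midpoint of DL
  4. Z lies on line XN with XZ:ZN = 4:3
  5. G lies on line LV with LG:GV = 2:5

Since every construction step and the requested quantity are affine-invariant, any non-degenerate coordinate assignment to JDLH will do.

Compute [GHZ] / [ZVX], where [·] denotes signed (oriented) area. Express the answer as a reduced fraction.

Work in coordinates with J = (0, 0), D = (1, 0), L = (0, 1), H = (-1, 1).
1. N is the intersection of line JL and line HD ⇒ N = (0, 1/2)
2. X lies on line JL with JX:XL = 1:2 ⇒ X = (0, 1/3)
3. V is the midpoint of DL ⇒ V = (1/2, 1/2)
4. Z lies on line XN with XZ:ZN = 4:3 ⇒ Z = (0, 3/7)
5. G lies on line LV with LG:GV = 2:5 ⇒ G = (1/7, 6/7)
2·[GHZ] = 25/49, 2·[ZVX] = -1/21
[GHZ]:[ZVX] = 25/49:-1/21 = -75/7

[GHZ]:[ZVX] = -75/7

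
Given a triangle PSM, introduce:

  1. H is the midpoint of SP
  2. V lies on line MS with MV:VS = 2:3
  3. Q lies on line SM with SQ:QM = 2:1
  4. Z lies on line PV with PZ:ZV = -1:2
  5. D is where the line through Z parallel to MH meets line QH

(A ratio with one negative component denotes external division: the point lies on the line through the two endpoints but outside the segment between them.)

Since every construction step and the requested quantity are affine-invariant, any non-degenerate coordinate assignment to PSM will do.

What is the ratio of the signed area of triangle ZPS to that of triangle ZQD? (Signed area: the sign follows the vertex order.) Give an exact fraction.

[ZPS]:[ZQD] = 30/287

Work in coordinates with P = (0, 0), S = (1, 0), M = (0, 1).
1. H is the midpoint of SP ⇒ H = (1/2, 0)
2. V lies on line MS with MV:VS = 2:3 ⇒ V = (2/5, 3/5)
3. Q lies on line SM with SQ:QM = 2:1 ⇒ Q = (1/3, 2/3)
4. Z lies on line PV with PZ:ZV = -1:2 ⇒ Z = (-2/5, -3/5)
5. D is where the line through Z parallel to MH meets line QH ⇒ D = (17/10, -24/5)
2·[ZPS] = -3/5, 2·[ZQD] = -287/50
[ZPS]:[ZQD] = -3/5:-287/50 = 30/287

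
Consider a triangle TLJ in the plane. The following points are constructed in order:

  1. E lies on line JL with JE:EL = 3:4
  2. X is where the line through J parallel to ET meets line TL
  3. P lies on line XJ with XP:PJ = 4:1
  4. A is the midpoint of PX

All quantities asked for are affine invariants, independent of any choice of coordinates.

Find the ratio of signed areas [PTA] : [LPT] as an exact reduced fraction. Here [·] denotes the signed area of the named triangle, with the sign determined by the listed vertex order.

Assign T = (0, 0), L = (1, 0), J = (0, 1) — the answer is frame-independent, so this choice is without loss of generality.
1. E lies on line JL with JE:EL = 3:4 ⇒ E = (3/7, 4/7)
2. X is where the line through J parallel to ET meets line TL ⇒ X = (-3/4, 0)
3. P lies on line XJ with XP:PJ = 4:1 ⇒ P = (-3/20, 4/5)
4. A is the midpoint of PX ⇒ A = (-9/20, 2/5)
2·[PTA] = -3/10, 2·[LPT] = 4/5
[PTA]:[LPT] = -3/10:4/5 = -3/8

[PTA]:[LPT] = -3/8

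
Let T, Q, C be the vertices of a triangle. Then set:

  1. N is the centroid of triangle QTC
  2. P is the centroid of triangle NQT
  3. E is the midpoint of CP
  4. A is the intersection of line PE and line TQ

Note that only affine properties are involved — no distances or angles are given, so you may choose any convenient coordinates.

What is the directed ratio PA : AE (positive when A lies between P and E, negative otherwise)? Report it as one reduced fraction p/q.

Set T = (0, 0), Q = (1, 0), C = (0, 1); any affine frame gives the same invariant.
1. N is the centroid of triangle QTC ⇒ N = (1/3, 1/3)
2. P is the centroid of triangle NQT ⇒ P = (4/9, 1/9)
3. E is the midpoint of CP ⇒ E = (2/9, 5/9)
4. A is the intersection of line PE and line TQ ⇒ A = (1/2, 0)
A = P + t·(E−P) with t = -1/4, so PA:AE = t:(1−t) = -1/4:5/4

PA:AE = -1/5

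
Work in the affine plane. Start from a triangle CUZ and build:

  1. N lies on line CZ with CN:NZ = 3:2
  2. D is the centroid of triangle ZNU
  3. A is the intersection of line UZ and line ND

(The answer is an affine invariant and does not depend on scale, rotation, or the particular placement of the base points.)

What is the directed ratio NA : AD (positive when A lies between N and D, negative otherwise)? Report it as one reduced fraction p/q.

Assign C = (0, 0), U = (1, 0), Z = (0, 1) — the answer is frame-independent, so this choice is without loss of generality.
1. N lies on line CZ with CN:NZ = 3:2 ⇒ N = (0, 3/5)
2. D is the centroid of triangle ZNU ⇒ D = (1/3, 8/15)
3. A is the intersection of line UZ and line ND ⇒ A = (1/2, 1/2)
A = N + t·(D−N) with t = 3/2, so NA:AD = t:(1−t) = 3/2:-1/2

NA:AD = -3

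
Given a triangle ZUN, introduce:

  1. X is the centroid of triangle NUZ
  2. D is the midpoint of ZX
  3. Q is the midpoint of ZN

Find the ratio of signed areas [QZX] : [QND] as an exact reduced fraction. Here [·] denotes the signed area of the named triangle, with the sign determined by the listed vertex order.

[QZX]:[QND] = -2

Work in coordinates with Z = (0, 0), U = (1, 0), N = (0, 1).
1. X is the centroid of triangle NUZ ⇒ X = (1/3, 1/3)
2. D is the midpoint of ZX ⇒ D = (1/6, 1/6)
3. Q is the midpoint of ZN ⇒ Q = (0, 1/2)
2·[QZX] = 1/6, 2·[QND] = -1/12
[QZX]:[QND] = 1/6:-1/12 = -2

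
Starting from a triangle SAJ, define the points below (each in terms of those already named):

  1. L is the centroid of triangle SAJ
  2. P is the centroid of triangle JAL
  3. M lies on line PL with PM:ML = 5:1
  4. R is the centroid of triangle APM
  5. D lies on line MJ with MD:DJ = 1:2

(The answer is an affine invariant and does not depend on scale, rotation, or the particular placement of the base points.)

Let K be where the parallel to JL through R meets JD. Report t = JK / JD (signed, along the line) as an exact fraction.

Set S = (0, 0), A = (1, 0), J = (0, 1); any affine frame gives the same invariant.
1. L is the centroid of triangle SAJ ⇒ L = (1/3, 1/3)
2. P is the centroid of triangle JAL ⇒ P = (4/9, 4/9)
3. M lies on line PL with PM:ML = 5:1 ⇒ M = (19/54, 19/54)
4. R is the centroid of triangle APM ⇒ R = (97/162, 43/162)
5. D lies on line MJ with MD:DJ = 1:2 ⇒ D = (19/81, 46/81)
through R parallel to JL: direction (1/3, -2/3); meets JD at K = (475/162, -713/162)
K = J + t·(D−J) with t = 25/2

t = 25/2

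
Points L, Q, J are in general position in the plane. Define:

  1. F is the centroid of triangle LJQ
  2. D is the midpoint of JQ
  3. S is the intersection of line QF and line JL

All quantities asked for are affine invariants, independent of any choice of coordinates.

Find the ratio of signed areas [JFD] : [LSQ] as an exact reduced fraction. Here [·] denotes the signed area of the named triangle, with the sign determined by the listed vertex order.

Choose coordinates L = (0, 0), Q = (1, 0), J = (0, 1).
1. F is the centroid of triangle LJQ ⇒ F = (1/3, 1/3)
2. D is the midpoint of JQ ⇒ D = (1/2, 1/2)
3. S is the intersection of line QF and line JL ⇒ S = (0, 1/2)
2·[JFD] = 1/6, 2·[LSQ] = -1/2
[JFD]:[LSQ] = 1/6:-1/2 = -1/3

[JFD]:[LSQ] = -1/3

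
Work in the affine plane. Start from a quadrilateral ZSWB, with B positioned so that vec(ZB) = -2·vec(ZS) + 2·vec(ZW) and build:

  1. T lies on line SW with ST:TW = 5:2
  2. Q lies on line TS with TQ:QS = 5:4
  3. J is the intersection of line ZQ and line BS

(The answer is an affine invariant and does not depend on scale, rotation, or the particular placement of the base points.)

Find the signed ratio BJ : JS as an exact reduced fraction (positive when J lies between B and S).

BJ:JS = 63/10

Choose coordinates Z = (0, 0), S = (1, 0), W = (0, 1), B = (-2, 2).
1. T lies on line SW with ST:TW = 5:2 ⇒ T = (2/7, 5/7)
2. Q lies on line TS with TQ:QS = 5:4 ⇒ Q = (43/63, 20/63)
3. J is the intersection of line ZQ and line BS ⇒ J = (43/73, 20/73)
J = B + t·(S−B) with t = 63/73, so BJ:JS = t:(1−t) = 63/73:10/73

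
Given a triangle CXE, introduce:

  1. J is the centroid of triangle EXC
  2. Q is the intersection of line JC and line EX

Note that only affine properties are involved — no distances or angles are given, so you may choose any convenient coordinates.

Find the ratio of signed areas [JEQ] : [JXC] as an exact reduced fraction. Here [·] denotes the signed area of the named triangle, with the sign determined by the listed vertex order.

[JEQ]:[JXC] = 1/2

Work in coordinates with C = (0, 0), X = (1, 0), E = (0, 1).
1. J is the centroid of triangle EXC ⇒ J = (1/3, 1/3)
2. Q is the intersection of line JC and line EX ⇒ Q = (1/2, 1/2)
2·[JEQ] = -1/6, 2·[JXC] = -1/3
[JEQ]:[JXC] = -1/6:-1/3 = 1/2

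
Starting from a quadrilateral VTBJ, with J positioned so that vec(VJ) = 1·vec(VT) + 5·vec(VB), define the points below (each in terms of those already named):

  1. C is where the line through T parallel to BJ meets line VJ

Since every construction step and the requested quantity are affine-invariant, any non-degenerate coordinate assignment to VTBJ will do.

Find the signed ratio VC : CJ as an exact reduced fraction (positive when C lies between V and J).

VC:CJ = -4/5

Assign V = (0, 0), T = (1, 0), B = (0, 1), J = (1, 5) — the answer is frame-independent, so this choice is without loss of generality.
1. C is where the line through T parallel to BJ meets line VJ ⇒ C = (-4, -20)
C = V + t·(J−V) with t = -4, so VC:CJ = t:(1−t) = -4:5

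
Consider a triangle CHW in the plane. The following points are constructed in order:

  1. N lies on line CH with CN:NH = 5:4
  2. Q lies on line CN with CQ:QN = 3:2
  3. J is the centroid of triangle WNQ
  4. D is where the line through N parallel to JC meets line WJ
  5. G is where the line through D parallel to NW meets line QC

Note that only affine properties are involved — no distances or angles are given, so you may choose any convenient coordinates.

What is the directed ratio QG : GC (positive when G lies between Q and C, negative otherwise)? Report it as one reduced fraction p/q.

QG:GC = -11/47

Work in coordinates with C = (0, 0), H = (1, 0), W = (0, 1).
1. N lies on line CH with CN:NH = 5:4 ⇒ N = (5/9, 0)
2. Q lies on line CN with CQ:QN = 3:2 ⇒ Q = (1/3, 0)
3. J is the centroid of triangle WNQ ⇒ J = (8/27, 1/3)
4. D is where the line through N parallel to JC meets line WJ ⇒ D = (13/27, -1/12)
5. G is where the line through D parallel to NW meets line QC ⇒ G = (47/108, 0)
G = Q + t·(C−Q) with t = -11/36, so QG:GC = t:(1−t) = -11/36:47/36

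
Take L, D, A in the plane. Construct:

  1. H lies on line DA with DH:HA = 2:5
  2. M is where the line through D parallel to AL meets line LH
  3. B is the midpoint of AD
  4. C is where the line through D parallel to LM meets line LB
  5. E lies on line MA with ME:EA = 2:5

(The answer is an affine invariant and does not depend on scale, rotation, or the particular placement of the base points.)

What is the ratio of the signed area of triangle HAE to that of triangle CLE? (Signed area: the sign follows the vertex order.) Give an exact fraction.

Choose coordinates L = (0, 0), D = (1, 0), A = (0, 1).
1. H lies on line DA with DH:HA = 2:5 ⇒ H = (5/7, 2/7)
2. M is where the line through D parallel to AL meets line LH ⇒ M = (1, 2/5)
3. B is the midpoint of AD ⇒ B = (1/2, 1/2)
4. C is where the line through D parallel to LM meets line LB ⇒ C = (-2/3, -2/3)
5. E lies on line MA with ME:EA = 2:5 ⇒ E = (5/7, 4/7)
2·[HAE] = -10/49, 2·[CLE] = -2/21
[HAE]:[CLE] = -10/49:-2/21 = 15/7

[HAE]:[CLE] = 15/7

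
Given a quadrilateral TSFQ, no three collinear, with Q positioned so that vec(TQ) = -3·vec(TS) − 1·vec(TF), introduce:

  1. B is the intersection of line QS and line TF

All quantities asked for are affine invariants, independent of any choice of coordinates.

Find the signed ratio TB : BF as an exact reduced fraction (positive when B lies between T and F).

Assign T = (0, 0), S = (1, 0), F = (0, 1), Q = (-3, -1) — the answer is frame-independent, so this choice is without loss of generality.
1. B is the intersection of line QS and line TF ⇒ B = (0, -1/4)
B = T + t·(F−T) with t = -1/4, so TB:BF = t:(1−t) = -1/4:5/4

TB:BF = -1/5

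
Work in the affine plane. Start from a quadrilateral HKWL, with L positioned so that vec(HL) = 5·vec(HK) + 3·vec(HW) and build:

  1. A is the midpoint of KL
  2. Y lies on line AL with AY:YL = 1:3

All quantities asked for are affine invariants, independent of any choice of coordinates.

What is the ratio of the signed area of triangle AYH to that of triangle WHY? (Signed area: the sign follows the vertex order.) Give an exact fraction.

Work in coordinates with H = (0, 0), K = (1, 0), W = (0, 1), L = (5, 3).
1. A is the midpoint of KL ⇒ A = (3, 3/2)
2. Y lies on line AL with AY:YL = 1:3 ⇒ Y = (7/2, 15/8)
2·[AYH] = 3/8, 2·[WHY] = 7/2
[AYH]:[WHY] = 3/8:7/2 = 3/28

[AYH]:[WHY] = 3/28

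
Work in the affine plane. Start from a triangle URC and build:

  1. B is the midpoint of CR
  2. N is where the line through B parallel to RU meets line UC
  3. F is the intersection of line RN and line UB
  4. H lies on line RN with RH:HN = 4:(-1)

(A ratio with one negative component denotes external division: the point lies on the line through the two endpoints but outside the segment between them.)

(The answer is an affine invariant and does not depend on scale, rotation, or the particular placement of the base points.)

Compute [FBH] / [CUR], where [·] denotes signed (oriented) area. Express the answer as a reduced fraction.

Choose coordinates U = (0, 0), R = (1, 0), C = (0, 1).
1. B is the midpoint of CR ⇒ B = (1/2, 1/2)
2. N is where the line through B parallel to RU meets line UC ⇒ N = (0, 1/2)
3. F is the intersection of line RN and line UB ⇒ F = (1/3, 1/3)
4. H lies on line RN with RH:HN = 4:(-1) ⇒ H = (-1/3, 2/3)
2·[FBH] = 1/6, 2·[CUR] = 1
[FBH]:[CUR] = 1/6:1 = 1/6

[FBH]:[CUR] = 1/6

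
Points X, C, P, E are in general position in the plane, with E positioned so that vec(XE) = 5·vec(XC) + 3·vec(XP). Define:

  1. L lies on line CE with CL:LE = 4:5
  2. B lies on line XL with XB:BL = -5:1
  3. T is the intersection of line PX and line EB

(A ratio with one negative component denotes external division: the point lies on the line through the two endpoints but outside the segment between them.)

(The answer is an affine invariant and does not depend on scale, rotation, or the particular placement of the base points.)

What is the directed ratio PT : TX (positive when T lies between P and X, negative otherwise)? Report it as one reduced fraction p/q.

PT:TX = -26/15

Assign X = (0, 0), C = (1, 0), P = (0, 1), E = (5, 3) — the answer is frame-independent, so this choice is without loss of generality.
1. L lies on line CE with CL:LE = 4:5 ⇒ L = (25/9, 4/3)
2. B lies on line XL with XB:BL = -5:1 ⇒ B = (125/36, 5/3)
3. T is the intersection of line PX and line EB ⇒ T = (0, -15/11)
T = P + t·(X−P) with t = 26/11, so PT:TX = t:(1−t) = 26/11:-15/11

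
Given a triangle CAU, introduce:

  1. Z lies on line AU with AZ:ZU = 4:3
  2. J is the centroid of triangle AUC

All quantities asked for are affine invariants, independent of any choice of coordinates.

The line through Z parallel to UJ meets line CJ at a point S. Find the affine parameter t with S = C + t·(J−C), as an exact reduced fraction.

t = 10/7

Set C = (0, 0), A = (1, 0), U = (0, 1); any affine frame gives the same invariant.
1. Z lies on line AU with AZ:ZU = 4:3 ⇒ Z = (3/7, 4/7)
2. J is the centroid of triangle AUC ⇒ J = (1/3, 1/3)
through Z parallel to UJ: direction (1/3, -2/3); meets CJ at S = (10/21, 10/21)
S = C + t·(J−C) with t = 10/7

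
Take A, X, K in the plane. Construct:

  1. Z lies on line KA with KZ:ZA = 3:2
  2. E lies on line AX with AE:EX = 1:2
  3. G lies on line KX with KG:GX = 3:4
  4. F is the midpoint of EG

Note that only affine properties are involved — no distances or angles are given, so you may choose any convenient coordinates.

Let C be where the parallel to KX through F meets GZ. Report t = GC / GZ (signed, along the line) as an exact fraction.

Assign A = (0, 0), X = (1, 0), K = (0, 1) — the answer is frame-independent, so this choice is without loss of generality.
1. Z lies on line KA with KZ:ZA = 3:2 ⇒ Z = (0, 2/5)
2. E lies on line AX with AE:EX = 1:2 ⇒ E = (1/3, 0)
3. G lies on line KX with KG:GX = 3:4 ⇒ G = (3/7, 4/7)
4. F is the midpoint of EG ⇒ F = (8/21, 2/7)
through F parallel to KX: direction (1, -1); meets GZ at C = (4/21, 10/21)
C = G + t·(Z−G) with t = 5/9

t = 5/9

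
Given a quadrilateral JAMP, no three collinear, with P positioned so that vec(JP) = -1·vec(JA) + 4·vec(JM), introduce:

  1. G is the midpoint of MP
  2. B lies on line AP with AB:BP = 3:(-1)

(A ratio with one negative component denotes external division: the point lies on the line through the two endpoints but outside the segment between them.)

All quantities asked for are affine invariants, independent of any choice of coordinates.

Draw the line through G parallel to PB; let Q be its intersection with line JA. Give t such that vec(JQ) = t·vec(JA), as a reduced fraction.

t = 3/4

Set J = (0, 0), A = (1, 0), M = (0, 1), P = (-1, 4); any affine frame gives the same invariant.
1. G is the midpoint of MP ⇒ G = (-1/2, 5/2)
2. B lies on line AP with AB:BP = 3:(-1) ⇒ B = (-2, 6)
through G parallel to PB: direction (-1, 2); meets JA at Q = (3/4, 0)
Q = J + t·(A−J) with t = 3/4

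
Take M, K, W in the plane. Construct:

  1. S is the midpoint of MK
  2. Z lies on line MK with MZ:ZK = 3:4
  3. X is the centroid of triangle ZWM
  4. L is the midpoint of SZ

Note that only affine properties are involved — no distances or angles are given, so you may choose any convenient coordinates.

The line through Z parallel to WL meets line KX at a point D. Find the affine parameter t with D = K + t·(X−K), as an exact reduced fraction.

Work in coordinates with M = (0, 0), K = (1, 0), W = (0, 1).
1. S is the midpoint of MK ⇒ S = (1/2, 0)
2. Z lies on line MK with MZ:ZK = 3:4 ⇒ Z = (3/7, 0)
3. X is the centroid of triangle ZWM ⇒ X = (1/7, 1/3)
4. L is the midpoint of SZ ⇒ L = (13/28, 0)
through Z parallel to WL: direction (13/28, -1); meets KX at D = (125/413, 16/59)
D = K + t·(X−K) with t = 48/59

t = 48/59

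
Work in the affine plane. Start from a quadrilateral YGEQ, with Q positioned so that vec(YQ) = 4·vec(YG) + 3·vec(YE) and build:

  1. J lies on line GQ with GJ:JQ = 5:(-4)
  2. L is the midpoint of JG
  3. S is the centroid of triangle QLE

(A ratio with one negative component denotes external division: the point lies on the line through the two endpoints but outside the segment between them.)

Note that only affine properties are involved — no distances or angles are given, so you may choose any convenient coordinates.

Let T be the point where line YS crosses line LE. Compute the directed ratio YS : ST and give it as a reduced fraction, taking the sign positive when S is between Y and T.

YS:ST = 11/6

Set Y = (0, 0), G = (1, 0), E = (0, 1), Q = (4, 3); any affine frame gives the same invariant.
1. J lies on line GQ with GJ:JQ = 5:(-4) ⇒ J = (16, 15)
2. L is the midpoint of JG ⇒ L = (17/2, 15/2)
3. S is the centroid of triangle QLE ⇒ S = (25/6, 23/6)
line YS meets LE at T = (425/66, 391/66)
S = Y + t·(T−Y) with t = 11/17, so YS:ST = 11/17:6/17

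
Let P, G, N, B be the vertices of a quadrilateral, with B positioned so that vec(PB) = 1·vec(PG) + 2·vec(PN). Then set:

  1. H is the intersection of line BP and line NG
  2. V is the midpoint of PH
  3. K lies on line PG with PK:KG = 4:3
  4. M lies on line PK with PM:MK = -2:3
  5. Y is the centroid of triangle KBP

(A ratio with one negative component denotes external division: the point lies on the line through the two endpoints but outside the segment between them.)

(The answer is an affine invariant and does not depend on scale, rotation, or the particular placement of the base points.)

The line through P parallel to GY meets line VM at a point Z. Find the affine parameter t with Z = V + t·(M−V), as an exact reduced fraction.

t = 17/65

Work in coordinates with P = (0, 0), G = (1, 0), N = (0, 1), B = (1, 2).
1. H is the intersection of line BP and line NG ⇒ H = (1/3, 2/3)
2. V is the midpoint of PH ⇒ V = (1/6, 1/3)
3. K lies on line PG with PK:KG = 4:3 ⇒ K = (4/7, 0)
4. M lies on line PK with PM:MK = -2:3 ⇒ M = (-8/7, 0)
5. Y is the centroid of triangle KBP ⇒ Y = (11/21, 2/3)
through P parallel to GY: direction (-10/21, 2/3); meets VM at Z = (-16/91, 16/65)
Z = V + t·(M−V) with t = 17/65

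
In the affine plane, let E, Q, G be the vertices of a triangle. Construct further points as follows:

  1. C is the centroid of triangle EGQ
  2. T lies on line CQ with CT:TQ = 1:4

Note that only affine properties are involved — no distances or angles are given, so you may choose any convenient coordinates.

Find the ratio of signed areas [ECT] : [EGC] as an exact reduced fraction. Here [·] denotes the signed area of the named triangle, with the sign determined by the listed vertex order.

Set E = (0, 0), Q = (1, 0), G = (0, 1); any affine frame gives the same invariant.
1. C is the centroid of triangle EGQ ⇒ C = (1/3, 1/3)
2. T lies on line CQ with CT:TQ = 1:4 ⇒ T = (7/15, 4/15)
2·[ECT] = -1/15, 2·[EGC] = -1/3
[ECT]:[EGC] = -1/15:-1/3 = 1/5

[ECT]:[EGC] = 1/5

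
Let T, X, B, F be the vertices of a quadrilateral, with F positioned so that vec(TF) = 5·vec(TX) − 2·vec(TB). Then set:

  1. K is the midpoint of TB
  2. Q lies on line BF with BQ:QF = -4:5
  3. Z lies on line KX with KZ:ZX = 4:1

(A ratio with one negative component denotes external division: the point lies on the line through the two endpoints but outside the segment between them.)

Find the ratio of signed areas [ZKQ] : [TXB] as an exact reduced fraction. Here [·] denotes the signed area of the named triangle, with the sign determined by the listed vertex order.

[ZKQ]:[TXB] = -2

Assign T = (0, 0), X = (1, 0), B = (0, 1), F = (5, -2) — the answer is frame-independent, so this choice is without loss of generality.
1. K is the midpoint of TB ⇒ K = (0, 1/2)
2. Q lies on line BF with BQ:QF = -4:5 ⇒ Q = (-20, 13)
3. Z lies on line KX with KZ:ZX = 4:1 ⇒ Z = (4/5, 1/10)
2·[ZKQ] = -2, 2·[TXB] = 1
[ZKQ]:[TXB] = -2:1 = -2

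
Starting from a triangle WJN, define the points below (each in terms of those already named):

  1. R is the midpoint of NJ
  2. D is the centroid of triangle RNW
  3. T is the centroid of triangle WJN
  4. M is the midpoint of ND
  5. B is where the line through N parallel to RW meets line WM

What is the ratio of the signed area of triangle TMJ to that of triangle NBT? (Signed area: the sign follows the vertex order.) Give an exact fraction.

[TMJ]:[NBT] = 14/9

Assign W = (0, 0), J = (1, 0), N = (0, 1) — the answer is frame-independent, so this choice is without loss of generality.
1. R is the midpoint of NJ ⇒ R = (1/2, 1/2)
2. D is the centroid of triangle RNW ⇒ D = (1/6, 1/2)
3. T is the centroid of triangle WJN ⇒ T = (1/3, 1/3)
4. M is the midpoint of ND ⇒ M = (1/12, 3/4)
5. B is where the line through N parallel to RW meets line WM ⇒ B = (1/8, 9/8)
2·[TMJ] = -7/36, 2·[NBT] = -1/8
[TMJ]:[NBT] = -7/36:-1/8 = 14/9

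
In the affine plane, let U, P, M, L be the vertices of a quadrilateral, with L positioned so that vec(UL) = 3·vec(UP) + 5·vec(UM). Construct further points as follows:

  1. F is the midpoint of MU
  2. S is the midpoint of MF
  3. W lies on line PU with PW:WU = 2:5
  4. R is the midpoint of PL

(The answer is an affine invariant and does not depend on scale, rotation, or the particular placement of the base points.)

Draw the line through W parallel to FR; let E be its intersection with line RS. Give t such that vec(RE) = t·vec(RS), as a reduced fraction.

Work in coordinates with U = (0, 0), P = (1, 0), M = (0, 1), L = (3, 5).
1. F is the midpoint of MU ⇒ F = (0, 1/2)
2. S is the midpoint of MF ⇒ S = (0, 3/4)
3. W lies on line PU with PW:WU = 2:5 ⇒ W = (5/7, 0)
4. R is the midpoint of PL ⇒ R = (2, 5/2)
through W parallel to FR: direction (2, 2); meets RS at E = (82/7, 11)
E = R + t·(S−R) with t = -34/7

t = -34/7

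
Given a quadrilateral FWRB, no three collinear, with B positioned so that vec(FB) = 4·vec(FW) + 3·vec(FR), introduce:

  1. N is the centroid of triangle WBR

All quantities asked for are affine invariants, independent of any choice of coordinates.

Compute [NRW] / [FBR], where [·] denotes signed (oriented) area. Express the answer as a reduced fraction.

[NRW]:[FBR] = 1/2

Work in coordinates with F = (0, 0), W = (1, 0), R = (0, 1), B = (4, 3).
1. N is the centroid of triangle WBR ⇒ N = (5/3, 4/3)
2·[NRW] = 2, 2·[FBR] = 4
[NRW]:[FBR] = 2:4 = 1/2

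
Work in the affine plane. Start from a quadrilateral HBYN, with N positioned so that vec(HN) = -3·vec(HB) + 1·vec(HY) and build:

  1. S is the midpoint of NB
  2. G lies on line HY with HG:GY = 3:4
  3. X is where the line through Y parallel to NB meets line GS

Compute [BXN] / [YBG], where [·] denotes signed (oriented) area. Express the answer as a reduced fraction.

[BXN]:[YBG] = -21/4

Work in coordinates with H = (0, 0), B = (1, 0), Y = (0, 1), N = (-3, 1).
1. S is the midpoint of NB ⇒ S = (-1, 1/2)
2. G lies on line HY with HG:GY = 3:4 ⇒ G = (0, 3/7)
3. X is where the line through Y parallel to NB meets line GS ⇒ X = (16/5, 1/5)
2·[BXN] = 3, 2·[YBG] = -4/7
[BXN]:[YBG] = 3:-4/7 = -21/4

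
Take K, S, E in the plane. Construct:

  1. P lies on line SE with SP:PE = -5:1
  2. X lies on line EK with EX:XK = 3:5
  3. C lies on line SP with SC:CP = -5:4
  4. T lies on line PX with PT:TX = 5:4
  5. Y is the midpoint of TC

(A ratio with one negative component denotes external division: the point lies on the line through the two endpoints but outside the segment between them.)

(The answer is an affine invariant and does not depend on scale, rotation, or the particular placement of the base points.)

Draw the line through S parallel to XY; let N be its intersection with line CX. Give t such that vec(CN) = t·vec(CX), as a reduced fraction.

Assign K = (0, 0), S = (1, 0), E = (0, 1) — the answer is frame-independent, so this choice is without loss of generality.
1. P lies on line SE with SP:PE = -5:1 ⇒ P = (-1/4, 5/4)
2. X lies on line EK with EX:XK = 3:5 ⇒ X = (0, 5/8)
3. C lies on line SP with SC:CP = -5:4 ⇒ C = (-21/4, 25/4)
4. T lies on line PX with PT:TX = 5:4 ⇒ T = (-1/9, 65/72)
5. Y is the midpoint of TC ⇒ Y = (-193/72, 515/144)
through S parallel to XY: direction (-193/72, 425/144); meets CX at N = (1029/64, -2125/128)
N = C + t·(X−C) with t = 65/16

t = 65/16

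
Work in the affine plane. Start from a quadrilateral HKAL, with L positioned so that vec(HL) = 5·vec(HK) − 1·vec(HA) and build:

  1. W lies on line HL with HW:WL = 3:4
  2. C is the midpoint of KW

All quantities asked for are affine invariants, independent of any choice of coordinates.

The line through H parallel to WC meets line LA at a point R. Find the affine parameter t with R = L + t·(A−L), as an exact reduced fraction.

t = -7

Set H = (0, 0), K = (1, 0), A = (0, 1), L = (5, -1); any affine frame gives the same invariant.
1. W lies on line HL with HW:WL = 3:4 ⇒ W = (15/7, -3/7)
2. C is the midpoint of KW ⇒ C = (11/7, -3/14)
through H parallel to WC: direction (-4/7, 3/14); meets LA at R = (40, -15)
R = L + t·(A−L) with t = -7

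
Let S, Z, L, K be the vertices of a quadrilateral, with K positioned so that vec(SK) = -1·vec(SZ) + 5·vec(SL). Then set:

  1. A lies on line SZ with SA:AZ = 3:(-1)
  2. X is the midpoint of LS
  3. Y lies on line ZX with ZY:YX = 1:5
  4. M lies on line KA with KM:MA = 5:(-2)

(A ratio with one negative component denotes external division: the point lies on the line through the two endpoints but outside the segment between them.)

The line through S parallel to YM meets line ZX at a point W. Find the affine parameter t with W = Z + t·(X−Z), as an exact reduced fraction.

t = 41/27

Assign S = (0, 0), Z = (1, 0), L = (0, 1), K = (-1, 5) — the answer is frame-independent, so this choice is without loss of generality.
1. A lies on line SZ with SA:AZ = 3:(-1) ⇒ A = (3/2, 0)
2. X is the midpoint of LS ⇒ X = (0, 1/2)
3. Y lies on line ZX with ZY:YX = 1:5 ⇒ Y = (5/6, 1/12)
4. M lies on line KA with KM:MA = 5:(-2) ⇒ M = (19/6, -10/3)
through S parallel to YM: direction (7/3, -41/12); meets ZX at W = (-14/27, 41/54)
W = Z + t·(X−Z) with t = 41/27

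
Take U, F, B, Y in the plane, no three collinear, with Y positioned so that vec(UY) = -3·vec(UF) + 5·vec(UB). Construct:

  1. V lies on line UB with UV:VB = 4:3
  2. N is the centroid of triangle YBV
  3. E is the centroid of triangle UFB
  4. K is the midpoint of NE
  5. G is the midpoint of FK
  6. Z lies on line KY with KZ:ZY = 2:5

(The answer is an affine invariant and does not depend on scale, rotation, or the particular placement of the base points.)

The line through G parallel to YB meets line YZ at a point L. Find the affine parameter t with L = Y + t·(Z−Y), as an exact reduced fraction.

t = -133/230

Set U = (0, 0), F = (1, 0), B = (0, 1), Y = (-3, 5); any affine frame gives the same invariant.
1. V lies on line UB with UV:VB = 4:3 ⇒ V = (0, 4/7)
2. N is the centroid of triangle YBV ⇒ N = (-1, 46/21)
3. E is the centroid of triangle UFB ⇒ E = (1/3, 1/3)
4. K is the midpoint of NE ⇒ K = (-1/3, 53/42)
5. G is the midpoint of FK ⇒ G = (1/3, 53/84)
6. Z lies on line KY with KZ:ZY = 2:5 ⇒ Z = (-23/21, 685/294)
through G parallel to YB: direction (3, -4); meets YZ at L = (-283/69, 12643/1932)
L = Y + t·(Z−Y) with t = -133/230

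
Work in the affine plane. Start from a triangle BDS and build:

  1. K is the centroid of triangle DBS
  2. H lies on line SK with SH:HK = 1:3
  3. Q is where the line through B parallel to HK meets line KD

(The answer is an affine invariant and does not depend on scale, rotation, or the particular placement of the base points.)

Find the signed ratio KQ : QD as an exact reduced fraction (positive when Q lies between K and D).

KQ:QD = -1/2

Work in coordinates with B = (0, 0), D = (1, 0), S = (0, 1).
1. K is the centroid of triangle DBS ⇒ K = (1/3, 1/3)
2. H lies on line SK with SH:HK = 1:3 ⇒ H = (1/12, 5/6)
3. Q is where the line through B parallel to HK meets line KD ⇒ Q = (-1/3, 2/3)
Q = K + t·(D−K) with t = -1, so KQ:QD = t:(1−t) = -1:2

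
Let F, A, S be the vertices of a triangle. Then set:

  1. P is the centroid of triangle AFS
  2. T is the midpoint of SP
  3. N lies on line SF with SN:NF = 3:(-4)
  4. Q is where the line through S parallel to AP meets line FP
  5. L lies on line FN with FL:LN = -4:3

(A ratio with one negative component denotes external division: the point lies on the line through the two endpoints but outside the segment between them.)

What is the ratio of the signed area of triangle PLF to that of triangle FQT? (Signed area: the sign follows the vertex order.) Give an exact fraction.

Assign F = (0, 0), A = (1, 0), S = (0, 1) — the answer is frame-independent, so this choice is without loss of generality.
1. P is the centroid of triangle AFS ⇒ P = (1/3, 1/3)
2. T is the midpoint of SP ⇒ T = (1/6, 2/3)
3. N lies on line SF with SN:NF = 3:(-4) ⇒ N = (0, 4)
4. Q is where the line through S parallel to AP meets line FP ⇒ Q = (2/3, 2/3)
5. L lies on line FN with FL:LN = -4:3 ⇒ L = (0, 16)
2·[PLF] = 16/3, 2·[FQT] = 1/3
[PLF]:[FQT] = 16/3:1/3 = 16

[PLF]:[FQT] = 16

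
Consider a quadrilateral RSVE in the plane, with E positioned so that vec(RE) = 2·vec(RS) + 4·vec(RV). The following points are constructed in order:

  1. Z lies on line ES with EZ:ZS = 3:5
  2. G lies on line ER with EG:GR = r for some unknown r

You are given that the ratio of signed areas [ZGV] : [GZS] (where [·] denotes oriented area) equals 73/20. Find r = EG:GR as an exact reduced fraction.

r = -1/4

Choose coordinates R = (0, 0), S = (1, 0), V = (0, 1), E = (2, 4).
1. Z lies on line ES with EZ:ZS = 3:5 ⇒ Z = (13/8, 5/2)
2. With EG:GR = r, write λ = r/(r+1) so G = E + λ·(R−E); G is affine-linear in λ
Every point depending on G is an affine combination of G and λ-independent points, so each such coordinate is linear in λ; the λ² term in each signed area is a multiple of (R−E)×(R−E) = 0, so 2·[ZGV] and 2·[GZS] are each linear in λ. Evaluating at λ=0 and λ=1:
  2·[ZGV] = -7/2·λ + 15/8,   2·[GZS] = -5/2·λ
So [ZGV]:[GZS] = (-7/2·λ + 15/8) / (-5/2·λ). Setting this equal to 73/20:
  -7/2·λ + 15/8 = 73/20·(-5/2·λ)  ⇒  λ = -1/3
Then r = λ/(1−λ) = (-1/3)/(4/3) = -1/4. Check: with r = -1/4, G = (8/3, 16/3) and [ZGV]:[GZS] = 73/20 as required.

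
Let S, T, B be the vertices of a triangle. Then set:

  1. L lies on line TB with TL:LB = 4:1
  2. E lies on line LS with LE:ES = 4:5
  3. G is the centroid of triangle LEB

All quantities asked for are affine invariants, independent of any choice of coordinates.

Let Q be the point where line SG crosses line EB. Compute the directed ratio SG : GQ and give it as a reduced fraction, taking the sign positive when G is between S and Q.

SG:GQ = -19/4

Choose coordinates S = (0, 0), T = (1, 0), B = (0, 1).
1. L lies on line TB with TL:LB = 4:1 ⇒ L = (1/5, 4/5)
2. E lies on line LS with LE:ES = 4:5 ⇒ E = (1/9, 4/9)
3. G is the centroid of triangle LEB ⇒ G = (14/135, 101/135)
line SG meets EB at Q = (14/171, 101/171)
G = S + t·(Q−S) with t = 19/15, so SG:GQ = 19/15:-4/15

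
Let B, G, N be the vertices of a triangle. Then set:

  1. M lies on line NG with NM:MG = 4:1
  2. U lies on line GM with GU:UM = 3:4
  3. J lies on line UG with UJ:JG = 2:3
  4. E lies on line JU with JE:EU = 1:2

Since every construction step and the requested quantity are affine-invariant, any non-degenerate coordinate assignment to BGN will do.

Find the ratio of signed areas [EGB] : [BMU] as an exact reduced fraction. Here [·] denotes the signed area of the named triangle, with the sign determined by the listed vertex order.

Choose coordinates B = (0, 0), G = (1, 0), N = (0, 1).
1. M lies on line NG with NM:MG = 4:1 ⇒ M = (4/5, 1/5)
2. U lies on line GM with GU:UM = 3:4 ⇒ U = (32/35, 3/35)
3. J lies on line UG with UJ:JG = 2:3 ⇒ J = (166/175, 9/175)
4. E lies on line JU with JE:EU = 1:2 ⇒ E = (164/175, 11/175)
2·[EGB] = -11/175, 2·[BMU] = -4/35
[EGB]:[BMU] = -11/175:-4/35 = 11/20

[EGB]:[BMU] = 11/20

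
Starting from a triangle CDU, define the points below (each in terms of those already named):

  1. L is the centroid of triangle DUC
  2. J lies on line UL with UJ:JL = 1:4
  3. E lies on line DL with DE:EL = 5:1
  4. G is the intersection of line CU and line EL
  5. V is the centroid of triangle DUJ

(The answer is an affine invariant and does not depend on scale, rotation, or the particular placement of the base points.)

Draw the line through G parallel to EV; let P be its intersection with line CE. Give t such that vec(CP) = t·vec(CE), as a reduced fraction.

Set C = (0, 0), D = (1, 0), U = (0, 1); any affine frame gives the same invariant.
1. L is the centroid of triangle DUC ⇒ L = (1/3, 1/3)
2. J lies on line UL with UJ:JL = 1:4 ⇒ J = (1/15, 13/15)
3. E lies on line DL with DE:EL = 5:1 ⇒ E = (4/9, 5/18)
4. G is the intersection of line CU and line EL ⇒ G = (0, 1/2)
5. V is the centroid of triangle DUJ ⇒ V = (16/45, 28/45)
through G parallel to EV: direction (-4/45, 31/90); meets CE at P = (1/9, 5/72)
P = C + t·(E−C) with t = 1/4

t = 1/4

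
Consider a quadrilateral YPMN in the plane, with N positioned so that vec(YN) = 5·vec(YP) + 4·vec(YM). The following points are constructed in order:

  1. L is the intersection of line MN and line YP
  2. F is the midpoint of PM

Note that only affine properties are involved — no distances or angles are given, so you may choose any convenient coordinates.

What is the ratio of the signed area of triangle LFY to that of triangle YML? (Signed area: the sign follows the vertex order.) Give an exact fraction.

Work in coordinates with Y = (0, 0), P = (1, 0), M = (0, 1), N = (5, 4).
1. L is the intersection of line MN and line YP ⇒ L = (-5/3, 0)
2. F is the midpoint of PM ⇒ F = (1/2, 1/2)
2·[LFY] = -5/6, 2·[YML] = 5/3
[LFY]:[YML] = -5/6:5/3 = -1/2

[LFY]:[YML] = -1/2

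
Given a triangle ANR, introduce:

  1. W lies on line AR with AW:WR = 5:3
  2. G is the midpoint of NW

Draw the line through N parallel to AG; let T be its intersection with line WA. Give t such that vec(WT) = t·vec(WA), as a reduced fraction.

Choose coordinates A = (0, 0), N = (1, 0), R = (0, 1).
1. W lies on line AR with AW:WR = 5:3 ⇒ W = (0, 5/8)
2. G is the midpoint of NW ⇒ G = (1/2, 5/16)
through N parallel to AG: direction (1/2, 5/16); meets WA at T = (0, -5/8)
T = W + t·(A−W) with t = 2

t = 2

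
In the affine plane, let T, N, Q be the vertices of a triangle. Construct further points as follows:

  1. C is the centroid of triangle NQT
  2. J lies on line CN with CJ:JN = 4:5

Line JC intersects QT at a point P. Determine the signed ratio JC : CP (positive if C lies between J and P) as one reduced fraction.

JC:CP = 8/9

Choose coordinates T = (0, 0), N = (1, 0), Q = (0, 1).
1. C is the centroid of triangle NQT ⇒ C = (1/3, 1/3)
2. J lies on line CN with CJ:JN = 4:5 ⇒ J = (17/27, 5/27)
line JC meets QT at P = (0, 1/2)
C = J + t·(P−J) with t = 8/17, so JC:CP = 8/17:9/17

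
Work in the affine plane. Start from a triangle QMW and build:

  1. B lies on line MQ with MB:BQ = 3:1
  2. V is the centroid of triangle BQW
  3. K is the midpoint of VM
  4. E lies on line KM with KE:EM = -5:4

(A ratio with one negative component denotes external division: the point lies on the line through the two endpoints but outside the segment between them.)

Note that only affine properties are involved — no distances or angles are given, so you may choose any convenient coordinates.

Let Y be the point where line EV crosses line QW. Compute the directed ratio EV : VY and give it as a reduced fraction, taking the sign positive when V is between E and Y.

EV:VY = 33

Work in coordinates with Q = (0, 0), M = (1, 0), W = (0, 1).
1. B lies on line MQ with MB:BQ = 3:1 ⇒ B = (1/4, 0)
2. V is the centroid of triangle BQW ⇒ V = (1/12, 1/3)
3. K is the midpoint of VM ⇒ K = (13/24, 1/6)
4. E lies on line KM with KE:EM = -5:4 ⇒ E = (17/6, -2/3)
line EV meets QW at Y = (0, 4/11)
V = E + t·(Y−E) with t = 33/34, so EV:VY = 33/34:1/34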